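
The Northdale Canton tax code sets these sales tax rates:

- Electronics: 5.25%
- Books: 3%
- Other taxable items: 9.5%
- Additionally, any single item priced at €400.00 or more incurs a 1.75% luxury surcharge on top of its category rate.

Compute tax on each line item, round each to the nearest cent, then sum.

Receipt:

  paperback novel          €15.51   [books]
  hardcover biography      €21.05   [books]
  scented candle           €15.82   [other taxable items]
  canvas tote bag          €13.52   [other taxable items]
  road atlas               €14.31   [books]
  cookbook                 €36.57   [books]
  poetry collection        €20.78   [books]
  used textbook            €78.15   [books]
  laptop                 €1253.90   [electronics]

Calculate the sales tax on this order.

Paperback novel €15.51: books → 3% → €0.47
Hardcover biography €21.05: books → 3% → €0.63
Scented candle €15.82: other taxable items → 9.5% → €1.50
Canvas tote bag €13.52: other taxable items → 9.5% → €1.28
Road atlas €14.31: books → 3% → €0.43
Cookbook €36.57: books → 3% → €1.10
Poetry collection €20.78: books → 3% → €0.62
Used textbook €78.15: books → 3% → €2.34
Laptop €1253.90: electronics → 5.25% + 1.75% surcharge = 7% → €87.77
Total tax = €0.47 + €0.63 + €1.50 + €1.28 + €0.43 + €1.10 + €0.62 + €2.34 + €87.77 = €96.14

€96.14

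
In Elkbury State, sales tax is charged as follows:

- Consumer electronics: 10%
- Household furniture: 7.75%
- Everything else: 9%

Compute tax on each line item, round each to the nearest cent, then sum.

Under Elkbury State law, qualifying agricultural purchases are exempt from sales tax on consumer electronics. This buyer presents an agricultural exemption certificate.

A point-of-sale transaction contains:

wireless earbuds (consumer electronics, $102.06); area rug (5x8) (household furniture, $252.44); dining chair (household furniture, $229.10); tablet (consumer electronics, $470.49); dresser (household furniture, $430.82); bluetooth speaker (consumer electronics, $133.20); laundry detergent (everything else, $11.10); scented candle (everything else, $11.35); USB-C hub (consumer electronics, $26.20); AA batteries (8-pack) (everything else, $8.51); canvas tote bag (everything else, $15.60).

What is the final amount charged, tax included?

$1765.77

Wireless earbuds $102.06: consumer electronics, buyer-exempt → 0% → $0.00
Area rug (5x8) $252.44: household furniture → 7.75% → $19.56
Dining chair $229.10: household furniture → 7.75% → $17.76
Tablet $470.49: consumer electronics, buyer-exempt → 0% → $0.00
Dresser $430.82: household furniture → 7.75% → $33.39
Bluetooth speaker $133.20: consumer electronics, buyer-exempt → 0% → $0.00
Laundry detergent $11.10: everything else → 9% → $1.00
Scented candle $11.35: everything else → 9% → $1.02
USB-C hub $26.20: consumer electronics, buyer-exempt → 0% → $0.00
AA batteries (8-pack) $8.51: everything else → 9% → $0.77
Canvas tote bag $15.60: everything else → 9% → $1.40
Subtotal = $1690.87; tax = $74.90; total due = $1765.77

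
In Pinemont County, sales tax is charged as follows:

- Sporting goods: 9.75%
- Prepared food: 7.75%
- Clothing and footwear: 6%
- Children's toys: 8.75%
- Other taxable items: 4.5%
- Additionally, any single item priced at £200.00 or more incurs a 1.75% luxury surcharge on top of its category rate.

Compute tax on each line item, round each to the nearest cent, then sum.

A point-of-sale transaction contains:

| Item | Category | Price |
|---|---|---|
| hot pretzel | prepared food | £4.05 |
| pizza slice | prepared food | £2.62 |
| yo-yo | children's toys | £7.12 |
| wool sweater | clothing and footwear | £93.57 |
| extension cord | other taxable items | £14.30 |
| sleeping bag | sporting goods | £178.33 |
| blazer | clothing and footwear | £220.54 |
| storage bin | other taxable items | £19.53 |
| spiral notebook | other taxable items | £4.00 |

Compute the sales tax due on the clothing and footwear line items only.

£22.70

Wool sweater £93.57: clothing and footwear → 6% → £5.61
Blazer £220.54: clothing and footwear → 6% + 1.75% surcharge = 7.75% → £17.09
Tax on clothing and footwear = £5.61 + £17.09 = £22.70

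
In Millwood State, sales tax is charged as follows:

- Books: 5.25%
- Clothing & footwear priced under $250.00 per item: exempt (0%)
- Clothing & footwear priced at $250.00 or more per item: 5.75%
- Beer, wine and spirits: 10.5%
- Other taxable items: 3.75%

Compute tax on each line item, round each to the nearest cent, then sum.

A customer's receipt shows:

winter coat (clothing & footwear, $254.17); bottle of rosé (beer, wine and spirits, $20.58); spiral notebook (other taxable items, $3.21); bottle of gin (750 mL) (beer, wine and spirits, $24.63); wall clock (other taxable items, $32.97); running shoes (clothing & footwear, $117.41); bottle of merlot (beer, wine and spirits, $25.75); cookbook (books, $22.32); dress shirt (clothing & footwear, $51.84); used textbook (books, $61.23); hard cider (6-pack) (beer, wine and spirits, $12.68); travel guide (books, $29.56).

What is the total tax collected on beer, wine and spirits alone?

$8.78

Bottle of rosé $20.58: beer, wine and spirits → 10.5% → $2.16
Bottle of gin (750 mL) $24.63: beer, wine and spirits → 10.5% → $2.59
Bottle of merlot $25.75: beer, wine and spirits → 10.5% → $2.70
Hard cider (6-pack) $12.68: beer, wine and spirits → 10.5% → $1.33
Tax on beer, wine and spirits = $2.16 + $2.59 + $2.70 + $1.33 = $8.78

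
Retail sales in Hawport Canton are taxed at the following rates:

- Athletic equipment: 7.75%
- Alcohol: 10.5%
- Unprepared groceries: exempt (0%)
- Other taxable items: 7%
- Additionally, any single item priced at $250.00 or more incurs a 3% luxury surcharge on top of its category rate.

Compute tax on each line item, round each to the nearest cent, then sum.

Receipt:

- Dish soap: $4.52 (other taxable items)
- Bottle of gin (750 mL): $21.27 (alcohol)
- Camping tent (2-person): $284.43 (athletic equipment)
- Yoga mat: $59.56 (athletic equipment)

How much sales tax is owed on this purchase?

Dish soap $4.52: other taxable items → 7% → $0.32
Bottle of gin (750 mL) $21.27: alcohol → 10.5% → $2.23
Camping tent (2-person) $284.43: athletic equipment → 7.75% + 3% surcharge = 10.75% → $30.58
Yoga mat $59.56: athletic equipment → 7.75% → $4.62
Total tax = $0.32 + $2.23 + $30.58 + $4.62 = $37.75

$37.75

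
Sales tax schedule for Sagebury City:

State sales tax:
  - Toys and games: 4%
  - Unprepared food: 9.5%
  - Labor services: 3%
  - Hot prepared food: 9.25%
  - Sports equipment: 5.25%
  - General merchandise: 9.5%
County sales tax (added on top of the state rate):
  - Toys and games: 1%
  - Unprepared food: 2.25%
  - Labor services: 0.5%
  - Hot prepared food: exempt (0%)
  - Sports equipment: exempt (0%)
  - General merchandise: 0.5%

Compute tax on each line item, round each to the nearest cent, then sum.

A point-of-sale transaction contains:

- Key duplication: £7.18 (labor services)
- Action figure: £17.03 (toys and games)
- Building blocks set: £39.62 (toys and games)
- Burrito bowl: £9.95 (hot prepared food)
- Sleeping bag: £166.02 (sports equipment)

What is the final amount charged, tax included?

Key duplication £7.18: labor services → 3% + 0.5% county = 3.5% → £0.25
Action figure £17.03: toys and games → 4% + 1% county = 5% → £0.85
Building blocks set £39.62: toys and games → 4% + 1% county = 5% → £1.98
Burrito bowl £9.95: hot prepared food → 9.25% + 0% county = 9.25% → £0.92
Sleeping bag £166.02: sports equipment → 5.25% + 0% county = 5.25% → £8.72
Subtotal = £239.80; tax = £12.72; total due = £252.52

£252.52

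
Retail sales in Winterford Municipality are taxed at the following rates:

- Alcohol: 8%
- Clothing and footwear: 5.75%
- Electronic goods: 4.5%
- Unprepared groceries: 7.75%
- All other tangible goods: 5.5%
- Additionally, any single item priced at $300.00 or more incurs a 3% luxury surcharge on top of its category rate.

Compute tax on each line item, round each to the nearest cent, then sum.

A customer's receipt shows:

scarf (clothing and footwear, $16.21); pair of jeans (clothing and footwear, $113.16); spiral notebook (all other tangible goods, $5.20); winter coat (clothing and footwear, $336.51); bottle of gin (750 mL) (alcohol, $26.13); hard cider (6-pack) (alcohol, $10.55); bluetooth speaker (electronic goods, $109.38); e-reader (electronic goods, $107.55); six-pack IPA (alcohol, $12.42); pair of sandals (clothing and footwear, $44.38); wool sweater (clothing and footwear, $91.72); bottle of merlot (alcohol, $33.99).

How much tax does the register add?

Scarf $16.21: clothing and footwear → 5.75% → $0.93
Pair of jeans $113.16: clothing and footwear → 5.75% → $6.51
Spiral notebook $5.20: all other tangible goods → 5.5% → $0.29
Winter coat $336.51: clothing and footwear → 5.75% + 3% surcharge = 8.75% → $29.44
Bottle of gin (750 mL) $26.13: alcohol → 8% → $2.09
Hard cider (6-pack) $10.55: alcohol → 8% → $0.84
Bluetooth speaker $109.38: electronic goods → 4.5% → $4.92
E-reader $107.55: electronic goods → 4.5% → $4.84
Six-pack IPA $12.42: alcohol → 8% → $0.99
Pair of sandals $44.38: clothing and footwear → 5.75% → $2.55
Wool sweater $91.72: clothing and footwear → 5.75% → $5.27
Bottle of merlot $33.99: alcohol → 8% → $2.72
Total tax = $0.93 + $6.51 + $0.29 + $29.44 + $2.09 + $0.84 + $4.92 + $4.84 + $0.99 + $2.55 + $5.27 + $2.72 = $61.39

$61.39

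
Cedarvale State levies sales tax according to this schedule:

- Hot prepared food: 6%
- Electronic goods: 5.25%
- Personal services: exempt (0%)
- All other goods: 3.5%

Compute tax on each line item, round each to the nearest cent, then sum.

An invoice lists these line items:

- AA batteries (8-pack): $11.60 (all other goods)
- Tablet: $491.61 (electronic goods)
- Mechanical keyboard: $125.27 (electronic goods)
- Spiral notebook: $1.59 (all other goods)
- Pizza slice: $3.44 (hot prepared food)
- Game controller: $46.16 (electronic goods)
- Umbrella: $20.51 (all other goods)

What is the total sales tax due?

AA batteries (8-pack) $11.60: all other goods → 3.5% → $0.41
Tablet $491.61: electronic goods → 5.25% → $25.81
Mechanical keyboard $125.27: electronic goods → 5.25% → $6.58
Spiral notebook $1.59: all other goods → 3.5% → $0.06
Pizza slice $3.44: hot prepared food → 6% → $0.21
Game controller $46.16: electronic goods → 5.25% → $2.42
Umbrella $20.51: all other goods → 3.5% → $0.72
Total tax = $0.41 + $25.81 + $6.58 + $0.06 + $0.21 + $2.42 + $0.72 = $36.21

$36.21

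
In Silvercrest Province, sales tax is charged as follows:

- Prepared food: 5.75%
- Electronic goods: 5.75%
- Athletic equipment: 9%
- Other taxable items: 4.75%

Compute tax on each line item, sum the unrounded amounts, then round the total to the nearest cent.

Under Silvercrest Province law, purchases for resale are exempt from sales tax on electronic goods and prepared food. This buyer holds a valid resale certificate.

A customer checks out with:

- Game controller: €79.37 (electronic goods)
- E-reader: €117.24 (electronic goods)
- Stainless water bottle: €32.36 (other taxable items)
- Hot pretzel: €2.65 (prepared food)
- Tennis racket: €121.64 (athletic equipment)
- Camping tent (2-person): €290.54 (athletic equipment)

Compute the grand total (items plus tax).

€682.43

Game controller €79.37: electronic goods, buyer-exempt → 0% → €0.00
E-reader €117.24: electronic goods, buyer-exempt → 0% → €0.00
Stainless water bottle €32.36: other taxable items → 4.75% → €1.5371
Hot pretzel €2.65: prepared food, buyer-exempt → 0% → €0.00
Tennis racket €121.64: athletic equipment → 9% → €10.9476
Camping tent (2-person) €290.54: athletic equipment → 9% → €26.1486
Subtotal = €643.80; unrounded tax = €38.6333 → €38.63; total due = €682.43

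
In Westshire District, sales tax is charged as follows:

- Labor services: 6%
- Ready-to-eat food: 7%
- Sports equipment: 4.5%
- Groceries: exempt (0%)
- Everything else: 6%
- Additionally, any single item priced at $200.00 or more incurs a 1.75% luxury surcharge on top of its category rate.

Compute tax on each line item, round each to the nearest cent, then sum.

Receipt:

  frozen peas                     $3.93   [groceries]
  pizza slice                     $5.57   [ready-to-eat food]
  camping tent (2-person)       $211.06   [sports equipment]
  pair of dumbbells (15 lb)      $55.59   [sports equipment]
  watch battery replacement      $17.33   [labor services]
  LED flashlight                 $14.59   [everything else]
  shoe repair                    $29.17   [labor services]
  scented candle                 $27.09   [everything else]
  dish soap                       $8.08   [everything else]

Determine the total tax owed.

Frozen peas $3.93: groceries → 0% → $0.00
Pizza slice $5.57: ready-to-eat food → 7% → $0.39
Camping tent (2-person) $211.06: sports equipment → 4.5% + 1.75% surcharge = 6.25% → $13.19
Pair of dumbbells (15 lb) $55.59: sports equipment → 4.5% → $2.50
Watch battery replacement $17.33: labor services → 6% → $1.04
LED flashlight $14.59: everything else → 6% → $0.88
Shoe repair $29.17: labor services → 6% → $1.75
Scented candle $27.09: everything else → 6% → $1.63
Dish soap $8.08: everything else → 6% → $0.48
Total tax = $0.39 + $13.19 + $2.50 + $1.04 + $0.88 + $1.75 + $1.63 + $0.48 = $21.86

$21.86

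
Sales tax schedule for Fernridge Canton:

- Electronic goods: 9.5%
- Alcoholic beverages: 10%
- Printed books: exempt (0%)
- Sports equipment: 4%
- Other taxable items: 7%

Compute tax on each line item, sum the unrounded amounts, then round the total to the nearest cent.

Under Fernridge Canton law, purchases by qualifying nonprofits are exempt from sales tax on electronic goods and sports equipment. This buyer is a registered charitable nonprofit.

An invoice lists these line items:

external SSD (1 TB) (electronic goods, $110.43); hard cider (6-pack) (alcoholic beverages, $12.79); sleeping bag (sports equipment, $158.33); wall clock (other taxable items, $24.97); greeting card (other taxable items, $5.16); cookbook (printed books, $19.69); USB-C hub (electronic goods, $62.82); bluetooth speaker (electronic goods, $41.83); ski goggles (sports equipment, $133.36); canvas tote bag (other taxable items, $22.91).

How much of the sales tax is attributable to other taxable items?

Wall clock $24.97: other taxable items → 7% → $1.7479
Greeting card $5.16: other taxable items → 7% → $0.3612
Canvas tote bag $22.91: other taxable items → 7% → $1.6037
Tax on other taxable items: unrounded sum = $3.7128 → $3.71

$3.71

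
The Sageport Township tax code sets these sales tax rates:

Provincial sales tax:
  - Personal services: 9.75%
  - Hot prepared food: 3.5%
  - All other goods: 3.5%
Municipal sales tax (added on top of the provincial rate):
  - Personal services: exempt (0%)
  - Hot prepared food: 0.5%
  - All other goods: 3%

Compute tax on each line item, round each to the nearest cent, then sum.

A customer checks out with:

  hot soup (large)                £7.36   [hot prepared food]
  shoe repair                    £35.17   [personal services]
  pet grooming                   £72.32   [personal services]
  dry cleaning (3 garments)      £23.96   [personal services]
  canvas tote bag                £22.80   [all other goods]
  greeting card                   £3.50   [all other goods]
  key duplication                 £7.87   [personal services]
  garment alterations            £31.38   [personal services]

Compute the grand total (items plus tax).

£223.01

Hot soup (large) £7.36: hot prepared food → 3.5% + 0.5% municipal = 4% → £0.29
Shoe repair £35.17: personal services → 9.75% + 0% municipal = 9.75% → £3.43
Pet grooming £72.32: personal services → 9.75% + 0% municipal = 9.75% → £7.05
Dry cleaning (3 garments) £23.96: personal services → 9.75% + 0% municipal = 9.75% → £2.34
Canvas tote bag £22.80: all other goods → 3.5% + 3% municipal = 6.5% → £1.48
Greeting card £3.50: all other goods → 3.5% + 3% municipal = 6.5% → £0.23
Key duplication £7.87: personal services → 9.75% + 0% municipal = 9.75% → £0.77
Garment alterations £31.38: personal services → 9.75% + 0% municipal = 9.75% → £3.06
Subtotal = £204.36; tax = £18.65; total due = £223.01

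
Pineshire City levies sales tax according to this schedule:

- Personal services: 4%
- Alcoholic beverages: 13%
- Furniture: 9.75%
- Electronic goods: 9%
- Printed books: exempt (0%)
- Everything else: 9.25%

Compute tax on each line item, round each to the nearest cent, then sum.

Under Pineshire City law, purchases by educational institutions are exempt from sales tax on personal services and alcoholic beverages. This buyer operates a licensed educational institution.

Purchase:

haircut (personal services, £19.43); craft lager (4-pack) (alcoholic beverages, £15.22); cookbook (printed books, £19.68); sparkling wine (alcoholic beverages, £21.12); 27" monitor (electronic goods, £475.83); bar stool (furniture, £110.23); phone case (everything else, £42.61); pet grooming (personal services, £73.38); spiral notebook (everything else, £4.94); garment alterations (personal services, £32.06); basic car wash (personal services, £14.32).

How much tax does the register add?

£57.97

Haircut £19.43: personal services, buyer-exempt → 0% → £0.00
Craft lager (4-pack) £15.22: alcoholic beverages, buyer-exempt → 0% → £0.00
Cookbook £19.68: printed books → 0% → £0.00
Sparkling wine £21.12: alcoholic beverages, buyer-exempt → 0% → £0.00
27" monitor £475.83: electronic goods → 9% → £42.82
Bar stool £110.23: furniture → 9.75% → £10.75
Phone case £42.61: everything else → 9.25% → £3.94
Pet grooming £73.38: personal services, buyer-exempt → 0% → £0.00
Spiral notebook £4.94: everything else → 9.25% → £0.46
Garment alterations £32.06: personal services, buyer-exempt → 0% → £0.00
Basic car wash £14.32: personal services, buyer-exempt → 0% → £0.00
Total tax = £42.82 + £10.75 + £3.94 + £0.46 = £57.97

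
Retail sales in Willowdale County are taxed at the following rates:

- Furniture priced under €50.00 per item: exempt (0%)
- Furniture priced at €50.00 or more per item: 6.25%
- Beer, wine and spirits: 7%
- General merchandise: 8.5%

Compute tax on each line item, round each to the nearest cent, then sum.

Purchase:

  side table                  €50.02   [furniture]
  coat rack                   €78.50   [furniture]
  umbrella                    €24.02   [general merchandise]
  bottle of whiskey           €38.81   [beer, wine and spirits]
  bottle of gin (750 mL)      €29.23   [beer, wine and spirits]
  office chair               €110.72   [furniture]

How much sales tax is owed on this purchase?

€21.77

Side table €50.02: furniture, €50.00 or more → 6.25% → €3.13
Coat rack €78.50: furniture, €50.00 or more → 6.25% → €4.91
Umbrella €24.02: general merchandise → 8.5% → €2.04
Bottle of whiskey €38.81: beer, wine and spirits → 7% → €2.72
Bottle of gin (750 mL) €29.23: beer, wine and spirits → 7% → €2.05
Office chair €110.72: furniture, €50.00 or more → 6.25% → €6.92
Total tax = €3.13 + €4.91 + €2.04 + €2.72 + €2.05 + €6.92 = €21.77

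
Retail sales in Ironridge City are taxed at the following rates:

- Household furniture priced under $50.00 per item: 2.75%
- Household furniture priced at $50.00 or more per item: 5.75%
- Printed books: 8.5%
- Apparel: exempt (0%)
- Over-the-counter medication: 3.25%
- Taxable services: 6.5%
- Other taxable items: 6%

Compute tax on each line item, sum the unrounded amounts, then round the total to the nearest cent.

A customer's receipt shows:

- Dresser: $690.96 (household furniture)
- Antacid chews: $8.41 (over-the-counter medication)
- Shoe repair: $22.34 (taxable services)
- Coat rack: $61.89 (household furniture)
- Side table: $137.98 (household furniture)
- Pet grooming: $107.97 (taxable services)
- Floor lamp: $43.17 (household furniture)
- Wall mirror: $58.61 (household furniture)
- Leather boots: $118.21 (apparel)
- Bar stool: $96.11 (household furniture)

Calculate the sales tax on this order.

$70.05

Dresser $690.96: household furniture, $50.00 or more → 5.75% → $39.7302
Antacid chews $8.41: over-the-counter medication → 3.25% → $0.273325
Shoe repair $22.34: taxable services → 6.5% → $1.4521
Coat rack $61.89: household furniture, $50.00 or more → 5.75% → $3.558675
Side table $137.98: household furniture, $50.00 or more → 5.75% → $7.93385
Pet grooming $107.97: taxable services → 6.5% → $7.01805
Floor lamp $43.17: household furniture, under $50.00 → 2.75% → $1.187175
Wall mirror $58.61: household furniture, $50.00 or more → 5.75% → $3.370075
Leather boots $118.21: apparel → 0% → $0.00
Bar stool $96.11: household furniture, $50.00 or more → 5.75% → $5.526325
Unrounded tax sum = $70.049775 → $70.05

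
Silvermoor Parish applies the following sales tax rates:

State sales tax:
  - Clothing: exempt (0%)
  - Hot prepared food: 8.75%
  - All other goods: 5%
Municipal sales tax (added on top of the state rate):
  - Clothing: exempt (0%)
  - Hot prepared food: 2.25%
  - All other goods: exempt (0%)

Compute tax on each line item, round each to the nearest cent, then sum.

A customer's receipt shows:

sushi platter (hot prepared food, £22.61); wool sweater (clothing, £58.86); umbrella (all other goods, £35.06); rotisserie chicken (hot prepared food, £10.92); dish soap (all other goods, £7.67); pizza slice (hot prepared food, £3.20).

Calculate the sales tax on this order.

Sushi platter £22.61: hot prepared food → 8.75% + 2.25% municipal = 11% → £2.49
Wool sweater £58.86: clothing → 0% + 0% municipal = 0% → £0.00
Umbrella £35.06: all other goods → 5% + 0% municipal = 5% → £1.75
Rotisserie chicken £10.92: hot prepared food → 8.75% + 2.25% municipal = 11% → £1.20
Dish soap £7.67: all other goods → 5% + 0% municipal = 5% → £0.38
Pizza slice £3.20: hot prepared food → 8.75% + 2.25% municipal = 11% → £0.35
Total tax = £2.49 + £1.75 + £1.20 + £0.38 + £0.35 = £6.17

£6.17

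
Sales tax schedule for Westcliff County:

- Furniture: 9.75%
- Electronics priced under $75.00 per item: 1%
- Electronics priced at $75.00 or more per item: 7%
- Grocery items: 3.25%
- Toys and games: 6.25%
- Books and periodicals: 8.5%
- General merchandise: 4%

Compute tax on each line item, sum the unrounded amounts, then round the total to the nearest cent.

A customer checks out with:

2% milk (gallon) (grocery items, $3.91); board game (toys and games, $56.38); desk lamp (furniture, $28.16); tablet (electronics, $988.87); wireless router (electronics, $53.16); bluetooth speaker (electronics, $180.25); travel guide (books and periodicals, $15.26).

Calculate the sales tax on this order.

$90.06

2% milk (gallon) $3.91: grocery items → 3.25% → $0.127075
Board game $56.38: toys and games → 6.25% → $3.52375
Desk lamp $28.16: furniture → 9.75% → $2.7456
Tablet $988.87: electronics, $75.00 or more → 7% → $69.2209
Wireless router $53.16: electronics, under $75.00 → 1% → $0.5316
Bluetooth speaker $180.25: electronics, $75.00 or more → 7% → $12.6175
Travel guide $15.26: books and periodicals → 8.5% → $1.2971
Unrounded tax sum = $90.063525 → $90.06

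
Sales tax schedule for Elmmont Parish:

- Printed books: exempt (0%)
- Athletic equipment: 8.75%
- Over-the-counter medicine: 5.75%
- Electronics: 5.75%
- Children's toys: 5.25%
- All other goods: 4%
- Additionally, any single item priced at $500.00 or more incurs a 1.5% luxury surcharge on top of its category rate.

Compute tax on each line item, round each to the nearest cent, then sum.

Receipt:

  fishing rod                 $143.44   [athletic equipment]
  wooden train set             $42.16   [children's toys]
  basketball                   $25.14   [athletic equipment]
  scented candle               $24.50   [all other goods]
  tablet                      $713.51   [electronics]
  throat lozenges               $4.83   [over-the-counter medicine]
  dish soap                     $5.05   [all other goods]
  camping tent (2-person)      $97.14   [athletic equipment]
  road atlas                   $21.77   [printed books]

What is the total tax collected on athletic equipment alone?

Fishing rod $143.44: athletic equipment → 8.75% → $12.55
Basketball $25.14: athletic equipment → 8.75% → $2.20
Camping tent (2-person) $97.14: athletic equipment → 8.75% → $8.50
Tax on athletic equipment = $12.55 + $2.20 + $8.50 = $23.25

$23.25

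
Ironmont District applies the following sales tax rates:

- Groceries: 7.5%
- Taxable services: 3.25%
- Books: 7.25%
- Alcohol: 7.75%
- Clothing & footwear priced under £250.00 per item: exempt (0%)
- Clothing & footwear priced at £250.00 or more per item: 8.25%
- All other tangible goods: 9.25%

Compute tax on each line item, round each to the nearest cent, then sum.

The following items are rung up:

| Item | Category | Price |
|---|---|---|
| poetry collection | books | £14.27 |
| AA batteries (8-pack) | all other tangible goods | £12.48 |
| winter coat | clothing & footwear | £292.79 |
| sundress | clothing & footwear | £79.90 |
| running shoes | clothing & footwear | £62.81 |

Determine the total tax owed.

£26.34

Poetry collection £14.27: books → 7.25% → £1.03
AA batteries (8-pack) £12.48: all other tangible goods → 9.25% → £1.15
Winter coat £292.79: clothing & footwear, £250.00 or more → 8.25% → £24.16
Sundress £79.90: clothing & footwear, under £250.00 → 0% → £0.00
Running shoes £62.81: clothing & footwear, under £250.00 → 0% → £0.00
Total tax = £1.03 + £1.15 + £24.16 = £26.34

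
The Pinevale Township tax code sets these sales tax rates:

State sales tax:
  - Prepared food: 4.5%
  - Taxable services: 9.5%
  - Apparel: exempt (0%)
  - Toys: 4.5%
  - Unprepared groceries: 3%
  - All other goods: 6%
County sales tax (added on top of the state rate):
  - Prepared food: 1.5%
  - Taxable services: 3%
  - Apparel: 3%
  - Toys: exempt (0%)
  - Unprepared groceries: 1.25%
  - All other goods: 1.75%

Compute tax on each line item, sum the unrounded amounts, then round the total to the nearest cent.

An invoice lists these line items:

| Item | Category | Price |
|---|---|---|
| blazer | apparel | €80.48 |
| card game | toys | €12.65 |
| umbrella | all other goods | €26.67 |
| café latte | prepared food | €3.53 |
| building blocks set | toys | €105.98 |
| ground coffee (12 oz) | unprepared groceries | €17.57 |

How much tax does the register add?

€10.78

Blazer €80.48: apparel → 0% + 3% county = 3% → €2.4144
Card game €12.65: toys → 4.5% + 0% county = 4.5% → €0.56925
Umbrella €26.67: all other goods → 6% + 1.75% county = 7.75% → €2.066925
Café latte €3.53: prepared food → 4.5% + 1.5% county = 6% → €0.2118
Building blocks set €105.98: toys → 4.5% + 0% county = 4.5% → €4.7691
Ground coffee (12 oz) €17.57: unprepared groceries → 3% + 1.25% county = 4.25% → €0.746725
Unrounded tax sum = €10.7782 → €10.78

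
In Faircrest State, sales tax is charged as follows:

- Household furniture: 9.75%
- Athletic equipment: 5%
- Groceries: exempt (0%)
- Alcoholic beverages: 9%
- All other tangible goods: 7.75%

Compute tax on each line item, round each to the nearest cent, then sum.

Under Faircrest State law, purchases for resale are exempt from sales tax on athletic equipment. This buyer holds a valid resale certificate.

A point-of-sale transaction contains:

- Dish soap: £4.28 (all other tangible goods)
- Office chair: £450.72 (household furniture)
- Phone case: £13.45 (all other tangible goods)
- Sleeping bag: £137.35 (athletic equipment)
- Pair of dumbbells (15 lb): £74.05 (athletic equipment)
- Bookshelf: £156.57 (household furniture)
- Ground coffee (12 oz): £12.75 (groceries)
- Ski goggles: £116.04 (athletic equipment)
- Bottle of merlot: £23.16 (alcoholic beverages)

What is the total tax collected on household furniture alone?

£59.22

Office chair £450.72: household furniture → 9.75% → £43.95
Bookshelf £156.57: household furniture → 9.75% → £15.27
Tax on household furniture = £43.95 + £15.27 = £59.22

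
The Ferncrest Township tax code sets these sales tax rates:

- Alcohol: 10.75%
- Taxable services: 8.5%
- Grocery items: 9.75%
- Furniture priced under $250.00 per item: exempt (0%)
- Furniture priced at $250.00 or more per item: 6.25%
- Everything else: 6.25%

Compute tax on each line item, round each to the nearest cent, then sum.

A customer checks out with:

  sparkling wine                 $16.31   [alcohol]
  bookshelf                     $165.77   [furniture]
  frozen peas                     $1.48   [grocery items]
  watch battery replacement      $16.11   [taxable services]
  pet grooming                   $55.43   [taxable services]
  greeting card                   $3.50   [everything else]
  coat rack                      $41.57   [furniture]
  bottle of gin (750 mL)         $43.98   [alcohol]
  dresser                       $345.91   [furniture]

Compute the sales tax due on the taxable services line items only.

$6.08

Watch battery replacement $16.11: taxable services → 8.5% → $1.37
Pet grooming $55.43: taxable services → 8.5% → $4.71
Tax on taxable services = $1.37 + $4.71 = $6.08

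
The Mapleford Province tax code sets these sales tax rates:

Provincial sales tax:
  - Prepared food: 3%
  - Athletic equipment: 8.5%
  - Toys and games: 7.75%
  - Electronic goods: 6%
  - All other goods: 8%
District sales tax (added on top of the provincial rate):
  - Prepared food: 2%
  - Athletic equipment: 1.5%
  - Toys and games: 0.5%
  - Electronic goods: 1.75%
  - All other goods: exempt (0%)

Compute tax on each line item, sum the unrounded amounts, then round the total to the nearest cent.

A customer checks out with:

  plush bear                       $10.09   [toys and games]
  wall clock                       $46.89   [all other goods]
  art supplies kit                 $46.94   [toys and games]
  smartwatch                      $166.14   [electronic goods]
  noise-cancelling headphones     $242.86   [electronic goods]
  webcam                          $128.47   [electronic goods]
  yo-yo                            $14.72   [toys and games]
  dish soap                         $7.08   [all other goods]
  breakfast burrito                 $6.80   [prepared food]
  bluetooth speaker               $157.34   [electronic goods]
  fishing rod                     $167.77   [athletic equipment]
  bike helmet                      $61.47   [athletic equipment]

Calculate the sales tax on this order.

$87.35

Plush bear $10.09: toys and games → 7.75% + 0.5% district = 8.25% → $0.832425
Wall clock $46.89: all other goods → 8% + 0% district = 8% → $3.7512
Art supplies kit $46.94: toys and games → 7.75% + 0.5% district = 8.25% → $3.87255
Smartwatch $166.14: electronic goods → 6% + 1.75% district = 7.75% → $12.87585
Noise-cancelling headphones $242.86: electronic goods → 6% + 1.75% district = 7.75% → $18.82165
Webcam $128.47: electronic goods → 6% + 1.75% district = 7.75% → $9.956425
Yo-yo $14.72: toys and games → 7.75% + 0.5% district = 8.25% → $1.2144
Dish soap $7.08: all other goods → 8% + 0% district = 8% → $0.5664
Breakfast burrito $6.80: prepared food → 3% + 2% district = 5% → $0.34
Bluetooth speaker $157.34: electronic goods → 6% + 1.75% district = 7.75% → $12.19385
Fishing rod $167.77: athletic equipment → 8.5% + 1.5% district = 10% → $16.777
Bike helmet $61.47: athletic equipment → 8.5% + 1.5% district = 10% → $6.147
Unrounded tax sum = $87.34875 → $87.35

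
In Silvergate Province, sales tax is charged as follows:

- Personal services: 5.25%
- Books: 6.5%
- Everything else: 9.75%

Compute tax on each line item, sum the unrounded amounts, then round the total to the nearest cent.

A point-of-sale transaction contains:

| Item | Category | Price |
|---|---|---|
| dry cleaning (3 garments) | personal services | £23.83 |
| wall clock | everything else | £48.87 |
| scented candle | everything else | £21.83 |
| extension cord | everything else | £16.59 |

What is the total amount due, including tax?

Dry cleaning (3 garments) £23.83: personal services → 5.25% → £1.251075
Wall clock £48.87: everything else → 9.75% → £4.764825
Scented candle £21.83: everything else → 9.75% → £2.128425
Extension cord £16.59: everything else → 9.75% → £1.617525
Subtotal = £111.12; unrounded tax = £9.76185 → £9.76; total due = £120.88

£120.88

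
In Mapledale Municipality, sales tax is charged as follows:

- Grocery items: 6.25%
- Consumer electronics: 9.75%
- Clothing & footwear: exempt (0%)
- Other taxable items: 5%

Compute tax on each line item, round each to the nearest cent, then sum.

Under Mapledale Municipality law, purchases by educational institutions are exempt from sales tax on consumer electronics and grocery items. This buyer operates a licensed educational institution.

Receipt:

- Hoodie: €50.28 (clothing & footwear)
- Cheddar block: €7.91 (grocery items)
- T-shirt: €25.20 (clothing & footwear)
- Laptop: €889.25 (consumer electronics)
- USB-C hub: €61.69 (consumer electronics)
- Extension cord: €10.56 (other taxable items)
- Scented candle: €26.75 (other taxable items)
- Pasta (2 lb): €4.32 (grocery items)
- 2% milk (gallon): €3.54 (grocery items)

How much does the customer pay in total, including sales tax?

€1081.37

Hoodie €50.28: clothing & footwear → 0% → €0.00
Cheddar block €7.91: grocery items, buyer-exempt → 0% → €0.00
T-shirt €25.20: clothing & footwear → 0% → €0.00
Laptop €889.25: consumer electronics, buyer-exempt → 0% → €0.00
USB-C hub €61.69: consumer electronics, buyer-exempt → 0% → €0.00
Extension cord €10.56: other taxable items → 5% → €0.53
Scented candle €26.75: other taxable items → 5% → €1.34
Pasta (2 lb) €4.32: grocery items, buyer-exempt → 0% → €0.00
2% milk (gallon) €3.54: grocery items, buyer-exempt → 0% → €0.00
Subtotal = €1079.50; tax = €1.87; total due = €1081.37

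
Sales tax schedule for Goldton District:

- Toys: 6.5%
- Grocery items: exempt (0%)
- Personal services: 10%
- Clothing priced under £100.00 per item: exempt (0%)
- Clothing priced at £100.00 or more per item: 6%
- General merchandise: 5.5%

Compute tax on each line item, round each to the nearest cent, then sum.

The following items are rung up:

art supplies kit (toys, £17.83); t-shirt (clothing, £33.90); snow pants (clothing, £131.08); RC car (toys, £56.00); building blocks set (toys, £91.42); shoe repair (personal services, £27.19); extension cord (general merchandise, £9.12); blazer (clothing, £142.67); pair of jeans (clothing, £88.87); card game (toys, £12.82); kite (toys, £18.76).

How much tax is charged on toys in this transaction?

Art supplies kit £17.83: toys → 6.5% → £1.16
RC car £56.00: toys → 6.5% → £3.64
Building blocks set £91.42: toys → 6.5% → £5.94
Card game £12.82: toys → 6.5% → £0.83
Kite £18.76: toys → 6.5% → £1.22
Tax on toys = £1.16 + £3.64 + £5.94 + £0.83 + £1.22 = £12.79

£12.79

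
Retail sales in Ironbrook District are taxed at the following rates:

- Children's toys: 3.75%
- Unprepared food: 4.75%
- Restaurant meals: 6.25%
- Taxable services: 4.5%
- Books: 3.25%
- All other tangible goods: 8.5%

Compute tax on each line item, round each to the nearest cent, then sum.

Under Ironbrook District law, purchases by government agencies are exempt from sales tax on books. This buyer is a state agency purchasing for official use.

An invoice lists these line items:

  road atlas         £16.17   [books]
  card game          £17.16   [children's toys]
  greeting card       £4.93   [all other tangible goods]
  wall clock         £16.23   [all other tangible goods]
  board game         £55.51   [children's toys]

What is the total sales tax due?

Road atlas £16.17: books, buyer-exempt → 0% → £0.00
Card game £17.16: children's toys → 3.75% → £0.64
Greeting card £4.93: all other tangible goods → 8.5% → £0.42
Wall clock £16.23: all other tangible goods → 8.5% → £1.38
Board game £55.51: children's toys → 3.75% → £2.08
Total tax = £0.64 + £0.42 + £1.38 + £2.08 = £4.52

£4.52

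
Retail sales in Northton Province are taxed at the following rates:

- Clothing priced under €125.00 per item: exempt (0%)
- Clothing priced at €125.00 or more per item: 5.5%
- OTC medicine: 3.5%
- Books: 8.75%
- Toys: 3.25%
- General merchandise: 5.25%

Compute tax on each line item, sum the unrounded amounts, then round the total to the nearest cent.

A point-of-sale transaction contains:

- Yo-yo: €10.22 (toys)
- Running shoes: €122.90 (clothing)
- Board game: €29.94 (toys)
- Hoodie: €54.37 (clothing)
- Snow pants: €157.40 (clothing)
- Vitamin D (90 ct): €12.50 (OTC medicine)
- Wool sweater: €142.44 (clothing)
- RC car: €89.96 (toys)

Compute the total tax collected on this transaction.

€21.16

Yo-yo €10.22: toys → 3.25% → €0.33215
Running shoes €122.90: clothing, under €125.00 → 0% → €0.00
Board game €29.94: toys → 3.25% → €0.97305
Hoodie €54.37: clothing, under €125.00 → 0% → €0.00
Snow pants €157.40: clothing, €125.00 or more → 5.5% → €8.657
Vitamin D (90 ct) €12.50: OTC medicine → 3.5% → €0.4375
Wool sweater €142.44: clothing, €125.00 or more → 5.5% → €7.8342
RC car €89.96: toys → 3.25% → €2.9237
Unrounded tax sum = €21.1576 → €21.16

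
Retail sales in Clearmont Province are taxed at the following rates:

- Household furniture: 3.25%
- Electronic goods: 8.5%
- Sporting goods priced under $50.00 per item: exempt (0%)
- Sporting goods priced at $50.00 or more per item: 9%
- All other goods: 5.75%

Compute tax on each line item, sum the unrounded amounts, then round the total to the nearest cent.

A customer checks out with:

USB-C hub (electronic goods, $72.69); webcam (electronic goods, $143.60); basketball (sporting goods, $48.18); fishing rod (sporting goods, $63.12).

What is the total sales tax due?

$24.07

USB-C hub $72.69: electronic goods → 8.5% → $6.17865
Webcam $143.60: electronic goods → 8.5% → $12.206
Basketball $48.18: sporting goods, under $50.00 → 0% → $0.00
Fishing rod $63.12: sporting goods, $50.00 or more → 9% → $5.6808
Unrounded tax sum = $24.06545 → $24.07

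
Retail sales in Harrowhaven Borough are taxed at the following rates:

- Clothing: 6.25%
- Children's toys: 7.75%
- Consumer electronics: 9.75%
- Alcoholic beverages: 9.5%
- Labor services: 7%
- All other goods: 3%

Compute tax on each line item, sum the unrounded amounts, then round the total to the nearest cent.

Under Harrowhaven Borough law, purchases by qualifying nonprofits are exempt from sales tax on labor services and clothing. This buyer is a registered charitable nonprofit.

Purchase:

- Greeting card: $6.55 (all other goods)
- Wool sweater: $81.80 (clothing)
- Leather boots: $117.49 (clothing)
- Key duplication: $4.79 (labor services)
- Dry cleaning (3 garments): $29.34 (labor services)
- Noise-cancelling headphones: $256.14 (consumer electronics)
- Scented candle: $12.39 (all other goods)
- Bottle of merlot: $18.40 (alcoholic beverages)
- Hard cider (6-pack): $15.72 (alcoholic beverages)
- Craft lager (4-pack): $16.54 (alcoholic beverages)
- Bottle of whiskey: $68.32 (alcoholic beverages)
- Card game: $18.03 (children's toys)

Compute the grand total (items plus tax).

Greeting card $6.55: all other goods → 3% → $0.1965
Wool sweater $81.80: clothing, buyer-exempt → 0% → $0.00
Leather boots $117.49: clothing, buyer-exempt → 0% → $0.00
Key duplication $4.79: labor services, buyer-exempt → 0% → $0.00
Dry cleaning (3 garments) $29.34: labor services, buyer-exempt → 0% → $0.00
Noise-cancelling headphones $256.14: consumer electronics → 9.75% → $24.97365
Scented candle $12.39: all other goods → 3% → $0.3717
Bottle of merlot $18.40: alcoholic beverages → 9.5% → $1.748
Hard cider (6-pack) $15.72: alcoholic beverages → 9.5% → $1.4934
Craft lager (4-pack) $16.54: alcoholic beverages → 9.5% → $1.5713
Bottle of whiskey $68.32: alcoholic beverages → 9.5% → $6.4904
Card game $18.03: children's toys → 7.75% → $1.397325
Subtotal = $645.51; unrounded tax = $38.242275 → $38.24; total due = $683.75

$683.75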